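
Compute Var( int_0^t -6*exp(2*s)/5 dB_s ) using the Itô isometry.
Var = 9*exp(4*t)/25 - 9/25

The Itô integral of a deterministic integrand f(s) has mean 0 because each increment f(s) * (B_{s+ds} - B_s) has mean 0. By the Itô isometry:
  Var( int_0^t f(s) dB_s ) = E[ (int_0^t f(s) dB_s)^2 ] = int_0^t f(s)^2 ds.
Here f(s) = -6*exp(2*s)/5, so f(s)^2 = 36*exp(4*s)/25. Integrate:
  int_0^t (36*exp(4*s)/25) ds = 9*exp(4*t)/25 - 9/25.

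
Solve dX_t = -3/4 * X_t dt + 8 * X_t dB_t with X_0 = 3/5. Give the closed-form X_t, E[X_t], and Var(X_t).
X_t = 3/5 * exp((-131/4) t + (8) B_t); E[X_t] = 3*exp(-3*t/4)/5; Var(X_t) = (9*exp(64*t) - 9)*exp(-3*t/2)/25

For GBM dX = mu X dt + sigma X dB with X_0 = x_0, apply Itô to Y = log X: dY = (mu - sigma^2/2) dt + sigma dB, so Y_t = log(x_0) + (mu - sigma^2/2) t + sigma B_t and hence X_t = x_0 * exp((mu - sigma^2/2) t + sigma B_t).
With mu = -3/4, sigma = 8, x_0 = 3/5, this gives:
  X_t = 3/5 * exp((-131/4) * t + (8) * B_t).
Since sigma*B_t ~ Normal(0, sigma^2 t), E[exp(sigma*B_t)] = exp(sigma^2 t / 2); so E[X_t] = x_0 * exp((mu - sigma^2/2) t) * exp(sigma^2 t / 2) = x_0 * exp(mu t) = 3*exp(-3*t/4)/5.
Var(X_t) = E[X_t^2] - (E[X_t])^2 = x_0^2 * exp(2 mu t) * (exp(sigma^2 t) - 1) = (9*exp(64*t) - 9)*exp(-3*t/2)/25.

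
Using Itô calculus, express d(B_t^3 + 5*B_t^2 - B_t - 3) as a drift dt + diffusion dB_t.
d(B_t^3 + 5*B_t^2 - B_t - 3) = (3*B_t + 5) dt + (3*B_t^2 + 10*B_t - 1) dB_t

Itô's formula for f(B_t) gives d f(B_t) = f'(B_t) dB_t + (1/2) f''(B_t) dt. Compute derivatives of f(x) = x^3 + 5*x^2 - x - 3:
  f'(x)  = 3*x^2 + 10*x - 1
  f''(x) = 6*x + 10
Substitute x = B_t and multiply the f'' term by 1/2:
  drift     = (1/2) * (6*x + 10) evaluated at B_t = 3*B_t + 5
  diffusion = (3*x^2 + 10*x - 1) evaluated at B_t = 3*B_t^2 + 10*B_t - 1
Therefore d(B_t^3 + 5*B_t^2 - B_t - 3) = (3*B_t + 5) dt + (3*B_t^2 + 10*B_t - 1) dB_t.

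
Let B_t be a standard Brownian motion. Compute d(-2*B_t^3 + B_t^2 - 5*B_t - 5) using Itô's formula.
d(-2*B_t^3 + B_t^2 - 5*B_t - 5) = (1 - 6*B_t) dt + (-6*B_t^2 + 2*B_t - 5) dB_t

Itô's formula for f(B_t) gives d f(B_t) = f'(B_t) dB_t + (1/2) f''(B_t) dt. Compute derivatives of f(x) = -2*x^3 + x^2 - 5*x - 5:
  f'(x)  = -6*x^2 + 2*x - 5
  f''(x) = 2 - 12*x
Substitute x = B_t and multiply the f'' term by 1/2:
  drift     = (1/2) * (2 - 12*x) evaluated at B_t = 1 - 6*B_t
  diffusion = (-6*x^2 + 2*x - 5) evaluated at B_t = -6*B_t^2 + 2*B_t - 5
Therefore d(-2*B_t^3 + B_t^2 - 5*B_t - 5) = (1 - 6*B_t) dt + (-6*B_t^2 + 2*B_t - 5) dB_t.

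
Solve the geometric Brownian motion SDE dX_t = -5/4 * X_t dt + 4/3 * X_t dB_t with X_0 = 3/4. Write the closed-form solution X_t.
X_t = 3/4 * exp((-77/36) * t + (4/3) * B_t)

For GBM dX = mu X dt + sigma X dB with X_0 = x_0, apply Itô to Y = log X: dY = (mu - sigma^2/2) dt + sigma dB, so Y_t = log(x_0) + (mu - sigma^2/2) t + sigma B_t and hence X_t = x_0 * exp((mu - sigma^2/2) t + sigma B_t).
With mu = -5/4, sigma = 4/3, x_0 = 3/4, this gives:
  X_t = 3/4 * exp((-77/36) * t + (4/3) * B_t).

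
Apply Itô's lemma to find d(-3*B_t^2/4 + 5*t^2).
d(-3*B_t^2/4 + 5*t^2) = (10*t - 3/4) dt + (-3*B_t/2) dB_t

Itô's formula for f(t, x): d f(t, B_t) = (f_t + (1/2) f_xx) dt + f_x dB_t. Compute partials of f(t, x) = 5*t^2 - 3*x^2/4:
  f_t(t,x)  = 10*t
  f_x(t,x)  = -3*x/2
  f_xx(t,x) = -3/2
Assemble drift = f_t + (1/2) f_xx = 10*t - 3/4 and diffusion = f_x = -3*x/2. Substituting x = B_t:
  d(-3*B_t^2/4 + 5*t^2) = (10*t - 3/4) dt + (-3*B_t/2) dB_t.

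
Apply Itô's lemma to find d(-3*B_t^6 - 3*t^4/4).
d(-3*B_t^6 - 3*t^4/4) = (-45*B_t^4 - 3*t^3) dt + (-18*B_t^5) dB_t

Itô's formula for f(t, x): d f(t, B_t) = (f_t + (1/2) f_xx) dt + f_x dB_t. Compute partials of f(t, x) = -3*t^4/4 - 3*x^6:
  f_t(t,x)  = -3*t^3
  f_x(t,x)  = -18*x^5
  f_xx(t,x) = -90*x^4
Assemble drift = f_t + (1/2) f_xx = -3*t^3 - 45*x^4 and diffusion = f_x = -18*x^5. Substituting x = B_t:
  d(-3*B_t^6 - 3*t^4/4) = (-45*B_t^4 - 3*t^3) dt + (-18*B_t^5) dB_t.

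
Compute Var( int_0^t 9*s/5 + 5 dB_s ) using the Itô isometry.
Var = t*(27*t^2 + 225*t + 625)/25

The Itô integral of a deterministic integrand f(s) has mean 0 because each increment f(s) * (B_{s+ds} - B_s) has mean 0. By the Itô isometry:
  Var( int_0^t f(s) dB_s ) = E[ (int_0^t f(s) dB_s)^2 ] = int_0^t f(s)^2 ds.
Here f(s) = 9*s/5 + 5, so f(s)^2 = (9*s + 25)^2/25. Integrate:
  int_0^t ((9*s + 25)^2/25) ds = t*(27*t^2 + 225*t + 625)/25.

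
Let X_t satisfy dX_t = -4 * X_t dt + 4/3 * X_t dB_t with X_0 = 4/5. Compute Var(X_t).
Var(X_t) = (16*exp(16*t/9) - 16)*exp(-8*t)/25

For GBM dX = mu X dt + sigma X dB with X_0 = x_0, apply Itô to Y = log X: dY = (mu - sigma^2/2) dt + sigma dB, so Y_t = log(x_0) + (mu - sigma^2/2) t + sigma B_t and hence X_t = x_0 * exp((mu - sigma^2/2) t + sigma B_t).
With mu = -4, sigma = 4/3, x_0 = 4/5, this gives:
  X_t = 4/5 * exp((-44/9) * t + (4/3) * B_t).
Since sigma*B_t ~ Normal(0, sigma^2 t), E[exp(sigma*B_t)] = exp(sigma^2 t / 2); so E[X_t] = x_0 * exp((mu - sigma^2/2) t) * exp(sigma^2 t / 2) = x_0 * exp(mu t) = 4*exp(-4*t)/5.
Var(X_t) = E[X_t^2] - (E[X_t])^2 = x_0^2 * exp(2 mu t) * (exp(sigma^2 t) - 1) = (16*exp(16*t/9) - 16)*exp(-8*t)/25.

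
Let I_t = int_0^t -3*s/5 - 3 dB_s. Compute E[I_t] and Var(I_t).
E[I_t] = 0; Var(I_t) = 3*t*(t^2 + 15*t + 75)/25

The Itô integral of a deterministic integrand f(s) has mean 0 because each increment f(s) * (B_{s+ds} - B_s) has mean 0. By the Itô isometry:
  Var( int_0^t f(s) dB_s ) = E[ (int_0^t f(s) dB_s)^2 ] = int_0^t f(s)^2 ds.
Here f(s) = -3*s/5 - 3, so f(s)^2 = 9*(s + 5)^2/25. Integrate:
  int_0^t (9*(s + 5)^2/25) ds = 3*t*(t^2 + 15*t + 75)/25.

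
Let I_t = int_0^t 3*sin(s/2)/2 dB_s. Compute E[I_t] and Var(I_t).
E[I_t] = 0; Var(I_t) = 9*t/8 - 9*sin(t)/8

The Itô integral of a deterministic integrand f(s) has mean 0 because each increment f(s) * (B_{s+ds} - B_s) has mean 0. By the Itô isometry:
  Var( int_0^t f(s) dB_s ) = E[ (int_0^t f(s) dB_s)^2 ] = int_0^t f(s)^2 ds.
Here f(s) = 3*sin(s/2)/2, so f(s)^2 = 9*sin(s/2)^2/4. Integrate:
  int_0^t (9*sin(s/2)^2/4) ds = 9*t/8 - 9*sin(t)/8.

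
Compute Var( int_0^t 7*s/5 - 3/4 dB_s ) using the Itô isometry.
Var = t*(784*t^2 - 1260*t + 675)/1200

The Itô integral of a deterministic integrand f(s) has mean 0 because each increment f(s) * (B_{s+ds} - B_s) has mean 0. By the Itô isometry:
  Var( int_0^t f(s) dB_s ) = E[ (int_0^t f(s) dB_s)^2 ] = int_0^t f(s)^2 ds.
Here f(s) = 7*s/5 - 3/4, so f(s)^2 = (28*s - 15)^2/400. Integrate:
  int_0^t ((28*s - 15)^2/400) ds = t*(784*t^2 - 1260*t + 675)/1200.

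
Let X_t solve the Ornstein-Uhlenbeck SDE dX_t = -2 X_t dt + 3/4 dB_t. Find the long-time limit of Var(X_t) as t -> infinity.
lim Var(X_t) = 9/64

The OU SDE dX = -theta X dt + sigma dB admits the integrating factor exp(theta t): d(exp(theta t) X_t) = sigma exp(theta t) dB_t. Integrating from 0 to t gives X_t = x_0 * exp(-theta t) + sigma * int_0^t exp(-theta (t-s)) dB_s for any initial x_0. The Itô integral has variance (by the Itô isometry) sigma^2 * int_0^t exp(-2 theta (t - s)) ds = sigma^2 * (1 - exp(-2 theta t)) / (2 theta), independent of x_0.
With theta = 2, sigma = 3/4:
  Var(X_t) = (3/4)^2 * (1 - exp(-2*2 t)) / (2 * 2) = 9/64 - 9*exp(-4*t)/64.
As t -> infinity, exp(-2*2 t) -> 0, so the stationary variance is sigma^2 / (2 theta) = 9/64.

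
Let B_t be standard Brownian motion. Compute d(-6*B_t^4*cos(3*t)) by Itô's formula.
d(-6*B_t^4*cos(3*t)) = (18*B_t^2*(B_t^2*sin(3*t) - 2*cos(3*t))) dt + (-24*B_t^3*cos(3*t)) dB_t

Itô's formula for f(t, x): d f(t, B_t) = (f_t + (1/2) f_xx) dt + f_x dB_t. Compute partials of f(t, x) = -6*x^4*cos(3*t):
  f_t(t,x)  = 18*x^4*sin(3*t)
  f_x(t,x)  = -24*x^3*cos(3*t)
  f_xx(t,x) = -72*x^2*cos(3*t)
Assemble drift = f_t + (1/2) f_xx = 18*x^2*(x^2*sin(3*t) - 2*cos(3*t)) and diffusion = f_x = -24*x^3*cos(3*t). Substituting x = B_t:
  d(-6*B_t^4*cos(3*t)) = (18*B_t^2*(B_t^2*sin(3*t) - 2*cos(3*t))) dt + (-24*B_t^3*cos(3*t)) dB_t.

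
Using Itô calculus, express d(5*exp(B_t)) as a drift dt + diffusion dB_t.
d(5*exp(B_t)) = (5*exp(B_t)/2) dt + (5*exp(B_t)) dB_t

Itô's formula for f(B_t) gives d f(B_t) = f'(B_t) dB_t + (1/2) f''(B_t) dt. Compute derivatives of f(x) = 5*exp(x):
  f'(x)  = 5*exp(x)
  f''(x) = 5*exp(x)
Substitute x = B_t and multiply the f'' term by 1/2:
  drift     = (1/2) * (5*exp(x)) evaluated at B_t = 5*exp(B_t)/2
  diffusion = (5*exp(x)) evaluated at B_t = 5*exp(B_t)
Therefore d(5*exp(B_t)) = (5*exp(B_t)/2) dt + (5*exp(B_t)) dB_t.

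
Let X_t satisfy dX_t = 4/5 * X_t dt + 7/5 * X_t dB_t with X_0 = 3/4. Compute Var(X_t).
Var(X_t) = 9*(exp(49*t/25) - 1)*exp(8*t/5)/16

For GBM dX = mu X dt + sigma X dB with X_0 = x_0, apply Itô to Y = log X: dY = (mu - sigma^2/2) dt + sigma dB, so Y_t = log(x_0) + (mu - sigma^2/2) t + sigma B_t and hence X_t = x_0 * exp((mu - sigma^2/2) t + sigma B_t).
With mu = 4/5, sigma = 7/5, x_0 = 3/4, this gives:
  X_t = 3/4 * exp((-9/50) * t + (7/5) * B_t).
Since sigma*B_t ~ Normal(0, sigma^2 t), E[exp(sigma*B_t)] = exp(sigma^2 t / 2); so E[X_t] = x_0 * exp((mu - sigma^2/2) t) * exp(sigma^2 t / 2) = x_0 * exp(mu t) = 3*exp(4*t/5)/4.
Var(X_t) = E[X_t^2] - (E[X_t])^2 = x_0^2 * exp(2 mu t) * (exp(sigma^2 t) - 1) = 9*(exp(49*t/25) - 1)*exp(8*t/5)/16.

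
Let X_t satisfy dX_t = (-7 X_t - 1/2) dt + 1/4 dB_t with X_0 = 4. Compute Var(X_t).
Var(X_t) = 1/224 - exp(-14*t)/224

The variance V(t) = Var(X_t) satisfies V'(t) = 2 a V(t) + c^2 with V(0) = 0 (drift coefficient is linear in X, diffusion is constant). With a = -7, c = 1/4, the solution is
  V(t) = (c^2 / (2 a)) * (exp(2 a t) - 1)
       = ((1/4)^2 / (2*(-7))) * (exp((-14) t) - 1)
       = 1/224 - exp(-14*t)/224.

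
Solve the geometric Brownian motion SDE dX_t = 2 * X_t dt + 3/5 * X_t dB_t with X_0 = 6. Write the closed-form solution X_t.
X_t = 6 * exp((91/50) * t + (3/5) * B_t)

For GBM dX = mu X dt + sigma X dB with X_0 = x_0, apply Itô to Y = log X: dY = (mu - sigma^2/2) dt + sigma dB, so Y_t = log(x_0) + (mu - sigma^2/2) t + sigma B_t and hence X_t = x_0 * exp((mu - sigma^2/2) t + sigma B_t).
With mu = 2, sigma = 3/5, x_0 = 6, this gives:
  X_t = 6 * exp((91/50) * t + (3/5) * B_t).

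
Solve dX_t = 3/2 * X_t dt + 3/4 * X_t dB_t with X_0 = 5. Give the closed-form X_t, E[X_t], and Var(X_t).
X_t = 5 * exp((39/32) t + (3/4) B_t); E[X_t] = 5*exp(3*t/2); Var(X_t) = 25*(exp(9*t/16) - 1)*exp(3*t)

For GBM dX = mu X dt + sigma X dB with X_0 = x_0, apply Itô to Y = log X: dY = (mu - sigma^2/2) dt + sigma dB, so Y_t = log(x_0) + (mu - sigma^2/2) t + sigma B_t and hence X_t = x_0 * exp((mu - sigma^2/2) t + sigma B_t).
With mu = 3/2, sigma = 3/4, x_0 = 5, this gives:
  X_t = 5 * exp((39/32) * t + (3/4) * B_t).
Since sigma*B_t ~ Normal(0, sigma^2 t), E[exp(sigma*B_t)] = exp(sigma^2 t / 2); so E[X_t] = x_0 * exp((mu - sigma^2/2) t) * exp(sigma^2 t / 2) = x_0 * exp(mu t) = 5*exp(3*t/2).
Var(X_t) = E[X_t^2] - (E[X_t])^2 = x_0^2 * exp(2 mu t) * (exp(sigma^2 t) - 1) = 25*(exp(9*t/16) - 1)*exp(3*t).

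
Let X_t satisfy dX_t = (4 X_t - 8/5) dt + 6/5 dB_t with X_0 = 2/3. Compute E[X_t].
E[X_t] = 4*exp(4*t)/15 + 2/5

Taking expectations and using E[dB_t] = 0, the mean m(t) = E[X_t] satisfies the ODE m'(t) = a m(t) + b with m(0) = x_0. With a = 4, b = -8/5, x_0 = 2/3, the solution is
  m(t) = x_0 * exp(a t) + (b/a) * (exp(a t) - 1)
       = (2/3) * exp(4 t) + ((-8/5)/4) * (exp(4 t) - 1)
       = 4*exp(4*t)/15 + 2/5.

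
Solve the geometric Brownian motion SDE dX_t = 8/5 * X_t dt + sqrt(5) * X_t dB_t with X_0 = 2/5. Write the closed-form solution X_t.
X_t = 2/5 * exp((-9/10) * t + (sqrt(5)) * B_t)

For GBM dX = mu X dt + sigma X dB with X_0 = x_0, apply Itô to Y = log X: dY = (mu - sigma^2/2) dt + sigma dB, so Y_t = log(x_0) + (mu - sigma^2/2) t + sigma B_t and hence X_t = x_0 * exp((mu - sigma^2/2) t + sigma B_t).
With mu = 8/5, sigma = sqrt(5), x_0 = 2/5, this gives:
  X_t = 2/5 * exp((-9/10) * t + (sqrt(5)) * B_t).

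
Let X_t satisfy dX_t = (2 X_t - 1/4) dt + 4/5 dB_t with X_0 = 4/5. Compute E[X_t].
E[X_t] = 27*exp(2*t)/40 + 1/8

Taking expectations and using E[dB_t] = 0, the mean m(t) = E[X_t] satisfies the ODE m'(t) = a m(t) + b with m(0) = x_0. With a = 2, b = -1/4, x_0 = 4/5, the solution is
  m(t) = x_0 * exp(a t) + (b/a) * (exp(a t) - 1)
       = (4/5) * exp(2 t) + ((-1/4)/2) * (exp(2 t) - 1)
       = 27*exp(2*t)/40 + 1/8.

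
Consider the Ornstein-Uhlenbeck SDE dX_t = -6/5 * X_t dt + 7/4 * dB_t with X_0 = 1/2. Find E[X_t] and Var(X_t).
E[X_t] = exp(-6*t/5)/2; Var(X_t) = 245/192 - 245*exp(-12*t/5)/192

The OU SDE dX = -theta X dt + sigma dB admits the integrating factor exp(theta t): d(exp(theta t) X_t) = sigma exp(theta t) dB_t. Integrating from 0 to t:
  X_t = x_0 * exp(-theta t) + sigma * int_0^t exp(-theta (t-s)) dB_s.
The Itô integral has mean 0 and (by the Itô isometry) variance sigma^2 * int_0^t exp(-2 theta (t - s)) ds = sigma^2 * (1 - exp(-2 theta t)) / (2 theta).
With theta = 6/5, sigma = 7/4, x_0 = 1/2:
  E[X_t] = 1/2 * exp(-6/5 t) = exp(-6*t/5)/2
  Var(X_t) = (7/4)^2 * (1 - exp(-2*6/5 t)) / (2 * 6/5) = 245/192 - 245*exp(-12*t/5)/192.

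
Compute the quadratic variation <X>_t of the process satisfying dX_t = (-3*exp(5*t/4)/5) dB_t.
<X>_t = 18*exp(5*t/2)/125 - 18/125

For an Itô process dX_t = a(t) dt + b(t) dB_t, the quadratic variation is <X>_t = int_0^t b(s)^2 ds (the drift term does not contribute). Here b(s) = -3*exp(5*s/4)/5, so
  b(s)^2 = 9*exp(5*s/2)/25.
Integrating from 0 to t:
  <X>_t = int_0^t (9*exp(5*s/2)/25) ds = 18*exp(5*t/2)/125 - 18/125.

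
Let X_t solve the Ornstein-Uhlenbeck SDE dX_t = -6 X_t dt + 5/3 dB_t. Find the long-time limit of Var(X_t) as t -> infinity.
lim Var(X_t) = 25/108

The OU SDE dX = -theta X dt + sigma dB admits the integrating factor exp(theta t): d(exp(theta t) X_t) = sigma exp(theta t) dB_t. Integrating from 0 to t gives X_t = x_0 * exp(-theta t) + sigma * int_0^t exp(-theta (t-s)) dB_s for any initial x_0. The Itô integral has variance (by the Itô isometry) sigma^2 * int_0^t exp(-2 theta (t - s)) ds = sigma^2 * (1 - exp(-2 theta t)) / (2 theta), independent of x_0.
With theta = 6, sigma = 5/3:
  Var(X_t) = (5/3)^2 * (1 - exp(-2*6 t)) / (2 * 6) = 25/108 - 25*exp(-12*t)/108.
As t -> infinity, exp(-2*6 t) -> 0, so the stationary variance is sigma^2 / (2 theta) = 25/108.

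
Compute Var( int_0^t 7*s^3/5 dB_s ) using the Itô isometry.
Var = 7*t^7/25

The Itô integral of a deterministic integrand f(s) has mean 0 because each increment f(s) * (B_{s+ds} - B_s) has mean 0. By the Itô isometry:
  Var( int_0^t f(s) dB_s ) = E[ (int_0^t f(s) dB_s)^2 ] = int_0^t f(s)^2 ds.
Here f(s) = 7*s^3/5, so f(s)^2 = 49*s^6/25. Integrate:
  int_0^t (49*s^6/25) ds = 7*t^7/25.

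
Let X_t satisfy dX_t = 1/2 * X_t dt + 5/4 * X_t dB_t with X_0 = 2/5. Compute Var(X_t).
Var(X_t) = 4*(exp(25*t/16) - 1)*exp(t)/25

For GBM dX = mu X dt + sigma X dB with X_0 = x_0, apply Itô to Y = log X: dY = (mu - sigma^2/2) dt + sigma dB, so Y_t = log(x_0) + (mu - sigma^2/2) t + sigma B_t and hence X_t = x_0 * exp((mu - sigma^2/2) t + sigma B_t).
With mu = 1/2, sigma = 5/4, x_0 = 2/5, this gives:
  X_t = 2/5 * exp((-9/32) * t + (5/4) * B_t).
Since sigma*B_t ~ Normal(0, sigma^2 t), E[exp(sigma*B_t)] = exp(sigma^2 t / 2); so E[X_t] = x_0 * exp((mu - sigma^2/2) t) * exp(sigma^2 t / 2) = x_0 * exp(mu t) = 2*exp(t/2)/5.
Var(X_t) = E[X_t^2] - (E[X_t])^2 = x_0^2 * exp(2 mu t) * (exp(sigma^2 t) - 1) = 4*(exp(25*t/16) - 1)*exp(t)/25.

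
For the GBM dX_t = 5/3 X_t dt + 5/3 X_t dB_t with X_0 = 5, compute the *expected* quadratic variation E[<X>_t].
E[<X>_t] = 125*exp(55*t/9)/11 - 125/11

<X>_t = int_0^t ((5/3) * X_s)^2 ds. Taking expectation inside the integral: E[<X>_t] = (5/3)^2 * int_0^t E[X_s^2] ds. For GBM, E[X_s^2] = x_0^2 * exp((2 mu + sigma^2) s). Integrating:
  E[<X>_t] = (5/3)^2 * 5^2 * (exp((2*(5/3) + (5/3)^2) t) - 1) / (2*(5/3) + (5/3)^2)
           = (5/3)^2 * 5^2 * (exp((55/9) t) - 1) / (55/9) = 125*exp(55*t/9)/11 - 125/11.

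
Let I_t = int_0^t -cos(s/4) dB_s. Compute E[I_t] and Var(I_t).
E[I_t] = 0; Var(I_t) = t/2 + sin(t/2)

The Itô integral of a deterministic integrand f(s) has mean 0 because each increment f(s) * (B_{s+ds} - B_s) has mean 0. By the Itô isometry:
  Var( int_0^t f(s) dB_s ) = E[ (int_0^t f(s) dB_s)^2 ] = int_0^t f(s)^2 ds.
Here f(s) = -cos(s/4), so f(s)^2 = cos(s/4)^2. Integrate:
  int_0^t (cos(s/4)^2) ds = t/2 + sin(t/2).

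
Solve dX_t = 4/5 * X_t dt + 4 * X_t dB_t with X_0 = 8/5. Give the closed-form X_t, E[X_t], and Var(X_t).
X_t = 8/5 * exp((-36/5) t + (4) B_t); E[X_t] = 8*exp(4*t/5)/5; Var(X_t) = 64*(exp(16*t) - 1)*exp(8*t/5)/25

For GBM dX = mu X dt + sigma X dB with X_0 = x_0, apply Itô to Y = log X: dY = (mu - sigma^2/2) dt + sigma dB, so Y_t = log(x_0) + (mu - sigma^2/2) t + sigma B_t and hence X_t = x_0 * exp((mu - sigma^2/2) t + sigma B_t).
With mu = 4/5, sigma = 4, x_0 = 8/5, this gives:
  X_t = 8/5 * exp((-36/5) * t + (4) * B_t).
Since sigma*B_t ~ Normal(0, sigma^2 t), E[exp(sigma*B_t)] = exp(sigma^2 t / 2); so E[X_t] = x_0 * exp((mu - sigma^2/2) t) * exp(sigma^2 t / 2) = x_0 * exp(mu t) = 8*exp(4*t/5)/5.
Var(X_t) = E[X_t^2] - (E[X_t])^2 = x_0^2 * exp(2 mu t) * (exp(sigma^2 t) - 1) = 64*(exp(16*t) - 1)*exp(8*t/5)/25.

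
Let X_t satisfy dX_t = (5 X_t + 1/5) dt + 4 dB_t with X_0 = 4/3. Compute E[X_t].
E[X_t] = 103*exp(5*t)/75 - 1/25

Taking expectations and using E[dB_t] = 0, the mean m(t) = E[X_t] satisfies the ODE m'(t) = a m(t) + b with m(0) = x_0. With a = 5, b = 1/5, x_0 = 4/3, the solution is
  m(t) = x_0 * exp(a t) + (b/a) * (exp(a t) - 1)
       = (4/3) * exp(5 t) + ((1/5)/5) * (exp(5 t) - 1)
       = 103*exp(5*t)/75 - 1/25.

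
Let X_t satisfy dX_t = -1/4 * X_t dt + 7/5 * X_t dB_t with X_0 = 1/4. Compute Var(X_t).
Var(X_t) = (exp(49*t/25) - 1)*exp(-t/2)/16

For GBM dX = mu X dt + sigma X dB with X_0 = x_0, apply Itô to Y = log X: dY = (mu - sigma^2/2) dt + sigma dB, so Y_t = log(x_0) + (mu - sigma^2/2) t + sigma B_t and hence X_t = x_0 * exp((mu - sigma^2/2) t + sigma B_t).
With mu = -1/4, sigma = 7/5, x_0 = 1/4, this gives:
  X_t = 1/4 * exp((-123/100) * t + (7/5) * B_t).
Since sigma*B_t ~ Normal(0, sigma^2 t), E[exp(sigma*B_t)] = exp(sigma^2 t / 2); so E[X_t] = x_0 * exp((mu - sigma^2/2) t) * exp(sigma^2 t / 2) = x_0 * exp(mu t) = exp(-t/4)/4.
Var(X_t) = E[X_t^2] - (E[X_t])^2 = x_0^2 * exp(2 mu t) * (exp(sigma^2 t) - 1) = (exp(49*t/25) - 1)*exp(-t/2)/16.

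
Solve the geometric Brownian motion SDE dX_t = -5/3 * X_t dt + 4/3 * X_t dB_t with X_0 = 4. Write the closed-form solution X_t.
X_t = 4 * exp((-23/9) * t + (4/3) * B_t)

For GBM dX = mu X dt + sigma X dB with X_0 = x_0, apply Itô to Y = log X: dY = (mu - sigma^2/2) dt + sigma dB, so Y_t = log(x_0) + (mu - sigma^2/2) t + sigma B_t and hence X_t = x_0 * exp((mu - sigma^2/2) t + sigma B_t).
With mu = -5/3, sigma = 4/3, x_0 = 4, this gives:
  X_t = 4 * exp((-23/9) * t + (4/3) * B_t).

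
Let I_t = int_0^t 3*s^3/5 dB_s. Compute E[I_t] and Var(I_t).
E[I_t] = 0; Var(I_t) = 9*t^7/175

The Itô integral of a deterministic integrand f(s) has mean 0 because each increment f(s) * (B_{s+ds} - B_s) has mean 0. By the Itô isometry:
  Var( int_0^t f(s) dB_s ) = E[ (int_0^t f(s) dB_s)^2 ] = int_0^t f(s)^2 ds.
Here f(s) = 3*s^3/5, so f(s)^2 = 9*s^6/25. Integrate:
  int_0^t (9*s^6/25) ds = 9*t^7/175.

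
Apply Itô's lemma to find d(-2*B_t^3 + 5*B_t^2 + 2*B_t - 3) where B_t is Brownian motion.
d(-2*B_t^3 + 5*B_t^2 + 2*B_t - 3) = (5 - 6*B_t) dt + (-6*B_t^2 + 10*B_t + 2) dB_t

Itô's formula for f(B_t) gives d f(B_t) = f'(B_t) dB_t + (1/2) f''(B_t) dt. Compute derivatives of f(x) = -2*x^3 + 5*x^2 + 2*x - 3:
  f'(x)  = -6*x^2 + 10*x + 2
  f''(x) = 10 - 12*x
Substitute x = B_t and multiply the f'' term by 1/2:
  drift     = (1/2) * (10 - 12*x) evaluated at B_t = 5 - 6*B_t
  diffusion = (-6*x^2 + 10*x + 2) evaluated at B_t = -6*B_t^2 + 10*B_t + 2
Therefore d(-2*B_t^3 + 5*B_t^2 + 2*B_t - 3) = (5 - 6*B_t) dt + (-6*B_t^2 + 10*B_t + 2) dB_t.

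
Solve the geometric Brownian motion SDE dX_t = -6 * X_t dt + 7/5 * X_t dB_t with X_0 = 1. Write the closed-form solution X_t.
X_t = 1 * exp((-349/50) * t + (7/5) * B_t)

For GBM dX = mu X dt + sigma X dB with X_0 = x_0, apply Itô to Y = log X: dY = (mu - sigma^2/2) dt + sigma dB, so Y_t = log(x_0) + (mu - sigma^2/2) t + sigma B_t and hence X_t = x_0 * exp((mu - sigma^2/2) t + sigma B_t).
With mu = -6, sigma = 7/5, x_0 = 1, this gives:
  X_t = 1 * exp((-349/50) * t + (7/5) * B_t).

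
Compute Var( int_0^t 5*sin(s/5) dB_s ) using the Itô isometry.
Var = 25*t/2 - 125*sin(2*t/5)/4

The Itô integral of a deterministic integrand f(s) has mean 0 because each increment f(s) * (B_{s+ds} - B_s) has mean 0. By the Itô isometry:
  Var( int_0^t f(s) dB_s ) = E[ (int_0^t f(s) dB_s)^2 ] = int_0^t f(s)^2 ds.
Here f(s) = 5*sin(s/5), so f(s)^2 = 25*sin(s/5)^2. Integrate:
  int_0^t (25*sin(s/5)^2) ds = 25*t/2 - 125*sin(2*t/5)/4.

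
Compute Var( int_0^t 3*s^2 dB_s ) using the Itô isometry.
Var = 9*t^5/5

The Itô integral of a deterministic integrand f(s) has mean 0 because each increment f(s) * (B_{s+ds} - B_s) has mean 0. By the Itô isometry:
  Var( int_0^t f(s) dB_s ) = E[ (int_0^t f(s) dB_s)^2 ] = int_0^t f(s)^2 ds.
Here f(s) = 3*s^2, so f(s)^2 = 9*s^4. Integrate:
  int_0^t (9*s^4) ds = 9*t^5/5.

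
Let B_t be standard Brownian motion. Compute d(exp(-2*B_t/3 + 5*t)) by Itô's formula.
d(exp(-2*B_t/3 + 5*t)) = (47*exp(-2*B_t/3 + 5*t)/9) dt + (-2*exp(-2*B_t/3 + 5*t)/3) dB_t

Itô's formula for f(t, x): d f(t, B_t) = (f_t + (1/2) f_xx) dt + f_x dB_t. Compute partials of f(t, x) = exp(5*t - 2*x/3):
  f_t(t,x)  = 5*exp(5*t - 2*x/3)
  f_x(t,x)  = -2*exp(5*t - 2*x/3)/3
  f_xx(t,x) = 4*exp(5*t - 2*x/3)/9
Assemble drift = f_t + (1/2) f_xx = 47*exp(5*t - 2*x/3)/9 and diffusion = f_x = -2*exp(5*t - 2*x/3)/3. Substituting x = B_t:
  d(exp(-2*B_t/3 + 5*t)) = (47*exp(-2*B_t/3 + 5*t)/9) dt + (-2*exp(-2*B_t/3 + 5*t)/3) dB_t.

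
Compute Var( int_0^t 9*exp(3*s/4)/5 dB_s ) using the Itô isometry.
Var = 54*exp(3*t/2)/25 - 54/25

The Itô integral of a deterministic integrand f(s) has mean 0 because each increment f(s) * (B_{s+ds} - B_s) has mean 0. By the Itô isometry:
  Var( int_0^t f(s) dB_s ) = E[ (int_0^t f(s) dB_s)^2 ] = int_0^t f(s)^2 ds.
Here f(s) = 9*exp(3*s/4)/5, so f(s)^2 = 81*exp(3*s/2)/25. Integrate:
  int_0^t (81*exp(3*s/2)/25) ds = 54*exp(3*t/2)/25 - 54/25.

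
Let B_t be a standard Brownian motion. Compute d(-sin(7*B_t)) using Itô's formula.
d(-sin(7*B_t)) = (49*sin(7*B_t)/2) dt + (-7*cos(7*B_t)) dB_t

Itô's formula for f(B_t) gives d f(B_t) = f'(B_t) dB_t + (1/2) f''(B_t) dt. Compute derivatives of f(x) = -sin(7*x):
  f'(x)  = -7*cos(7*x)
  f''(x) = 49*sin(7*x)
Substitute x = B_t and multiply the f'' term by 1/2:
  drift     = (1/2) * (49*sin(7*x)) evaluated at B_t = 49*sin(7*B_t)/2
  diffusion = (-7*cos(7*x)) evaluated at B_t = -7*cos(7*B_t)
Therefore d(-sin(7*B_t)) = (49*sin(7*B_t)/2) dt + (-7*cos(7*B_t)) dB_t.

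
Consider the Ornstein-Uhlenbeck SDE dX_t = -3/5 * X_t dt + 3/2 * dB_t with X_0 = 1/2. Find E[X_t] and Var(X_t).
E[X_t] = exp(-3*t/5)/2; Var(X_t) = 15/8 - 15*exp(-6*t/5)/8

The OU SDE dX = -theta X dt + sigma dB admits the integrating factor exp(theta t): d(exp(theta t) X_t) = sigma exp(theta t) dB_t. Integrating from 0 to t:
  X_t = x_0 * exp(-theta t) + sigma * int_0^t exp(-theta (t-s)) dB_s.
The Itô integral has mean 0 and (by the Itô isometry) variance sigma^2 * int_0^t exp(-2 theta (t - s)) ds = sigma^2 * (1 - exp(-2 theta t)) / (2 theta).
With theta = 3/5, sigma = 3/2, x_0 = 1/2:
  E[X_t] = 1/2 * exp(-3/5 t) = exp(-3*t/5)/2
  Var(X_t) = (3/2)^2 * (1 - exp(-2*3/5 t)) / (2 * 3/5) = 15/8 - 15*exp(-6*t/5)/8.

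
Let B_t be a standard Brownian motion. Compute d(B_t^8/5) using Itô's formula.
d(B_t^8/5) = (28*B_t^6/5) dt + (8*B_t^7/5) dB_t

Itô's formula for f(B_t) gives d f(B_t) = f'(B_t) dB_t + (1/2) f''(B_t) dt. Compute derivatives of f(x) = x^8/5:
  f'(x)  = 8*x^7/5
  f''(x) = 56*x^6/5
Substitute x = B_t and multiply the f'' term by 1/2:
  drift     = (1/2) * (56*x^6/5) evaluated at B_t = 28*B_t^6/5
  diffusion = (8*x^7/5) evaluated at B_t = 8*B_t^7/5
Therefore d(B_t^8/5) = (28*B_t^6/5) dt + (8*B_t^7/5) dB_t.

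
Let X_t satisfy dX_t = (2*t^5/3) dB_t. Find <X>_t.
<X>_t = 4*t^11/99

For an Itô process dX_t = a(t) dt + b(t) dB_t, the quadratic variation is <X>_t = int_0^t b(s)^2 ds (the drift term does not contribute). Here b(s) = 2*s^5/3, so
  b(s)^2 = 4*s^10/9.
Integrating from 0 to t:
  <X>_t = int_0^t (4*s^10/9) ds = 4*t^11/99.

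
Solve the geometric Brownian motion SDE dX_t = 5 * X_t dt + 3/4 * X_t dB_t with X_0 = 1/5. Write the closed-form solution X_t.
X_t = 1/5 * exp((151/32) * t + (3/4) * B_t)

For GBM dX = mu X dt + sigma X dB with X_0 = x_0, apply Itô to Y = log X: dY = (mu - sigma^2/2) dt + sigma dB, so Y_t = log(x_0) + (mu - sigma^2/2) t + sigma B_t and hence X_t = x_0 * exp((mu - sigma^2/2) t + sigma B_t).
With mu = 5, sigma = 3/4, x_0 = 1/5, this gives:
  X_t = 1/5 * exp((151/32) * t + (3/4) * B_t).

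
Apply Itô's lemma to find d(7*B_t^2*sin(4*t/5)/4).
d(7*B_t^2*sin(4*t/5)/4) = (7*B_t^2*cos(4*t/5)/5 + 7*sin(4*t/5)/4) dt + (7*B_t*sin(4*t/5)/2) dB_t

Itô's formula for f(t, x): d f(t, B_t) = (f_t + (1/2) f_xx) dt + f_x dB_t. Compute partials of f(t, x) = 7*x^2*sin(4*t/5)/4:
  f_t(t,x)  = 7*x^2*cos(4*t/5)/5
  f_x(t,x)  = 7*x*sin(4*t/5)/2
  f_xx(t,x) = 7*sin(4*t/5)/2
Assemble drift = f_t + (1/2) f_xx = 7*x^2*cos(4*t/5)/5 + 7*sin(4*t/5)/4 and diffusion = f_x = 7*x*sin(4*t/5)/2. Substituting x = B_t:
  d(7*B_t^2*sin(4*t/5)/4) = (7*B_t^2*cos(4*t/5)/5 + 7*sin(4*t/5)/4) dt + (7*B_t*sin(4*t/5)/2) dB_t.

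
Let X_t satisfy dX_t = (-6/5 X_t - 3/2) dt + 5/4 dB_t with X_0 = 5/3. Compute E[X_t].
E[X_t] = -5/4 + 35*exp(-6*t/5)/12

Taking expectations and using E[dB_t] = 0, the mean m(t) = E[X_t] satisfies the ODE m'(t) = a m(t) + b with m(0) = x_0. With a = -6/5, b = -3/2, x_0 = 5/3, the solution is
  m(t) = x_0 * exp(a t) + (b/a) * (exp(a t) - 1)
       = (5/3) * exp((-6/5) t) + ((-3/2)/(-6/5)) * (exp((-6/5) t) - 1)
       = -5/4 + 35*exp(-6*t/5)/12.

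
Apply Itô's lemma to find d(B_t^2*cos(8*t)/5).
d(B_t^2*cos(8*t)/5) = (-8*B_t^2*sin(8*t)/5 + cos(8*t)/5) dt + (2*B_t*cos(8*t)/5) dB_t

Itô's formula for f(t, x): d f(t, B_t) = (f_t + (1/2) f_xx) dt + f_x dB_t. Compute partials of f(t, x) = x^2*cos(8*t)/5:
  f_t(t,x)  = -8*x^2*sin(8*t)/5
  f_x(t,x)  = 2*x*cos(8*t)/5
  f_xx(t,x) = 2*cos(8*t)/5
Assemble drift = f_t + (1/2) f_xx = -8*x^2*sin(8*t)/5 + cos(8*t)/5 and diffusion = f_x = 2*x*cos(8*t)/5. Substituting x = B_t:
  d(B_t^2*cos(8*t)/5) = (-8*B_t^2*sin(8*t)/5 + cos(8*t)/5) dt + (2*B_t*cos(8*t)/5) dB_t.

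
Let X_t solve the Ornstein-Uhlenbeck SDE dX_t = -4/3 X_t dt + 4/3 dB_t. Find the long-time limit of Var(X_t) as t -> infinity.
lim Var(X_t) = 2/3

The OU SDE dX = -theta X dt + sigma dB admits the integrating factor exp(theta t): d(exp(theta t) X_t) = sigma exp(theta t) dB_t. Integrating from 0 to t gives X_t = x_0 * exp(-theta t) + sigma * int_0^t exp(-theta (t-s)) dB_s for any initial x_0. The Itô integral has variance (by the Itô isometry) sigma^2 * int_0^t exp(-2 theta (t - s)) ds = sigma^2 * (1 - exp(-2 theta t)) / (2 theta), independent of x_0.
With theta = 4/3, sigma = 4/3:
  Var(X_t) = (4/3)^2 * (1 - exp(-2*4/3 t)) / (2 * 4/3) = 2/3 - 2*exp(-8*t/3)/3.
As t -> infinity, exp(-2*4/3 t) -> 0, so the stationary variance is sigma^2 / (2 theta) = 2/3.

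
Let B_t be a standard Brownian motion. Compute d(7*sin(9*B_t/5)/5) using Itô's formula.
d(7*sin(9*B_t/5)/5) = (-567*sin(9*B_t/5)/250) dt + (63*cos(9*B_t/5)/25) dB_t

Itô's formula for f(B_t) gives d f(B_t) = f'(B_t) dB_t + (1/2) f''(B_t) dt. Compute derivatives of f(x) = 7*sin(9*x/5)/5:
  f'(x)  = 63*cos(9*x/5)/25
  f''(x) = -567*sin(9*x/5)/125
Substitute x = B_t and multiply the f'' term by 1/2:
  drift     = (1/2) * (-567*sin(9*x/5)/125) evaluated at B_t = -567*sin(9*B_t/5)/250
  diffusion = (63*cos(9*x/5)/25) evaluated at B_t = 63*cos(9*B_t/5)/25
Therefore d(7*sin(9*B_t/5)/5) = (-567*sin(9*B_t/5)/250) dt + (63*cos(9*B_t/5)/25) dB_t.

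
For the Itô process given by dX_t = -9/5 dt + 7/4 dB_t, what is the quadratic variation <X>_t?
<X>_t = 49*t/16

For an Itô process dX_t = a(t) dt + b(t) dB_t, the quadratic variation is <X>_t = int_0^t b(s)^2 ds (the drift term does not contribute). Here b(s) = 7/4, so
  b(s)^2 = 49/16.
Integrating from 0 to t:
  <X>_t = int_0^t (49/16) ds = 49*t/16.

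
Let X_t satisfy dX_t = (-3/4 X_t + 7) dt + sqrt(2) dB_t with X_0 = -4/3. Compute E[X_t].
E[X_t] = 28/3 - 32*exp(-3*t/4)/3

Taking expectations and using E[dB_t] = 0, the mean m(t) = E[X_t] satisfies the ODE m'(t) = a m(t) + b with m(0) = x_0. With a = -3/4, b = 7, x_0 = -4/3, the solution is
  m(t) = x_0 * exp(a t) + (b/a) * (exp(a t) - 1)
       = (-4/3) * exp((-3/4) t) + (7/(-3/4)) * (exp((-3/4) t) - 1)
       = 28/3 - 32*exp(-3*t/4)/3.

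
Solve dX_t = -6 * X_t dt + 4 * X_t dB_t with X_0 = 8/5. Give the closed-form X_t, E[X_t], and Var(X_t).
X_t = 8/5 * exp((-14) t + (4) B_t); E[X_t] = 8*exp(-6*t)/5; Var(X_t) = (64*exp(16*t) - 64)*exp(-12*t)/25

For GBM dX = mu X dt + sigma X dB with X_0 = x_0, apply Itô to Y = log X: dY = (mu - sigma^2/2) dt + sigma dB, so Y_t = log(x_0) + (mu - sigma^2/2) t + sigma B_t and hence X_t = x_0 * exp((mu - sigma^2/2) t + sigma B_t).
With mu = -6, sigma = 4, x_0 = 8/5, this gives:
  X_t = 8/5 * exp((-14) * t + (4) * B_t).
Since sigma*B_t ~ Normal(0, sigma^2 t), E[exp(sigma*B_t)] = exp(sigma^2 t / 2); so E[X_t] = x_0 * exp((mu - sigma^2/2) t) * exp(sigma^2 t / 2) = x_0 * exp(mu t) = 8*exp(-6*t)/5.
Var(X_t) = E[X_t^2] - (E[X_t])^2 = x_0^2 * exp(2 mu t) * (exp(sigma^2 t) - 1) = (64*exp(16*t) - 64)*exp(-12*t)/25.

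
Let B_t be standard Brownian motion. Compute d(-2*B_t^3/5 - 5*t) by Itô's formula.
d(-2*B_t^3/5 - 5*t) = (-6*B_t/5 - 5) dt + (-6*B_t^2/5) dB_t

Itô's formula for f(t, x): d f(t, B_t) = (f_t + (1/2) f_xx) dt + f_x dB_t. Compute partials of f(t, x) = -5*t - 2*x^3/5:
  f_t(t,x)  = -5
  f_x(t,x)  = -6*x^2/5
  f_xx(t,x) = -12*x/5
Assemble drift = f_t + (1/2) f_xx = -6*x/5 - 5 and diffusion = f_x = -6*x^2/5. Substituting x = B_t:
  d(-2*B_t^3/5 - 5*t) = (-6*B_t/5 - 5) dt + (-6*B_t^2/5) dB_t.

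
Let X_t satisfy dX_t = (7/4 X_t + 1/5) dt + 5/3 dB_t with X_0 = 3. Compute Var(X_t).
Var(X_t) = 50*exp(7*t/2)/63 - 50/63

The variance V(t) = Var(X_t) satisfies V'(t) = 2 a V(t) + c^2 with V(0) = 0 (drift coefficient is linear in X, diffusion is constant). With a = 7/4, c = 5/3, the solution is
  V(t) = (c^2 / (2 a)) * (exp(2 a t) - 1)
       = ((5/3)^2 / (2*(7/4))) * (exp((7/2) t) - 1)
       = 50*exp(7*t/2)/63 - 50/63.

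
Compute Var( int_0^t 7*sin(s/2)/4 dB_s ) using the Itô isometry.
Var = 49*t/32 - 49*sin(t)/32

The Itô integral of a deterministic integrand f(s) has mean 0 because each increment f(s) * (B_{s+ds} - B_s) has mean 0. By the Itô isometry:
  Var( int_0^t f(s) dB_s ) = E[ (int_0^t f(s) dB_s)^2 ] = int_0^t f(s)^2 ds.
Here f(s) = 7*sin(s/2)/4, so f(s)^2 = 49*sin(s/2)^2/16. Integrate:
  int_0^t (49*sin(s/2)^2/16) ds = 49*t/32 - 49*sin(t)/32.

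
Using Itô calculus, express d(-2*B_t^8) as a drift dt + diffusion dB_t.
d(-2*B_t^8) = (-56*B_t^6) dt + (-16*B_t^7) dB_t

Itô's formula for f(B_t) gives d f(B_t) = f'(B_t) dB_t + (1/2) f''(B_t) dt. Compute derivatives of f(x) = -2*x^8:
  f'(x)  = -16*x^7
  f''(x) = -112*x^6
Substitute x = B_t and multiply the f'' term by 1/2:
  drift     = (1/2) * (-112*x^6) evaluated at B_t = -56*B_t^6
  diffusion = (-16*x^7) evaluated at B_t = -16*B_t^7
Therefore d(-2*B_t^8) = (-56*B_t^6) dt + (-16*B_t^7) dB_t.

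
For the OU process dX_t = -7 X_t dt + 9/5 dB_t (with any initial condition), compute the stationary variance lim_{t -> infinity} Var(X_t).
lim Var(X_t) = 81/350

The OU SDE dX = -theta X dt + sigma dB admits the integrating factor exp(theta t): d(exp(theta t) X_t) = sigma exp(theta t) dB_t. Integrating from 0 to t gives X_t = x_0 * exp(-theta t) + sigma * int_0^t exp(-theta (t-s)) dB_s for any initial x_0. The Itô integral has variance (by the Itô isometry) sigma^2 * int_0^t exp(-2 theta (t - s)) ds = sigma^2 * (1 - exp(-2 theta t)) / (2 theta), independent of x_0.
With theta = 7, sigma = 9/5:
  Var(X_t) = (9/5)^2 * (1 - exp(-2*7 t)) / (2 * 7) = 81/350 - 81*exp(-14*t)/350.
As t -> infinity, exp(-2*7 t) -> 0, so the stationary variance is sigma^2 / (2 theta) = 81/350.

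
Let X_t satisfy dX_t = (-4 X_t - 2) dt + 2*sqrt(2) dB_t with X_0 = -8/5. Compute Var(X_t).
Var(X_t) = 1 - exp(-8*t)

The variance V(t) = Var(X_t) satisfies V'(t) = 2 a V(t) + c^2 with V(0) = 0 (drift coefficient is linear in X, diffusion is constant). With a = -4, c = 2*sqrt(2), the solution is
  V(t) = (c^2 / (2 a)) * (exp(2 a t) - 1)
       = ((2*sqrt(2))^2 / (2*(-4))) * (exp((-8) t) - 1)
       = 1 - exp(-8*t).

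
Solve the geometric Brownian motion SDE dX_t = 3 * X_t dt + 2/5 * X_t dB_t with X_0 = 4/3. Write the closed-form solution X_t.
X_t = 4/3 * exp((73/25) * t + (2/5) * B_t)

For GBM dX = mu X dt + sigma X dB with X_0 = x_0, apply Itô to Y = log X: dY = (mu - sigma^2/2) dt + sigma dB, so Y_t = log(x_0) + (mu - sigma^2/2) t + sigma B_t and hence X_t = x_0 * exp((mu - sigma^2/2) t + sigma B_t).
With mu = 3, sigma = 2/5, x_0 = 4/3, this gives:
  X_t = 4/3 * exp((73/25) * t + (2/5) * B_t).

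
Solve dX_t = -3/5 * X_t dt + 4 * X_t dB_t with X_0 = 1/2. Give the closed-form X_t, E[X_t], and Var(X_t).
X_t = 1/2 * exp((-43/5) t + (4) B_t); E[X_t] = exp(-3*t/5)/2; Var(X_t) = (exp(16*t) - 1)*exp(-6*t/5)/4

For GBM dX = mu X dt + sigma X dB with X_0 = x_0, apply Itô to Y = log X: dY = (mu - sigma^2/2) dt + sigma dB, so Y_t = log(x_0) + (mu - sigma^2/2) t + sigma B_t and hence X_t = x_0 * exp((mu - sigma^2/2) t + sigma B_t).
With mu = -3/5, sigma = 4, x_0 = 1/2, this gives:
  X_t = 1/2 * exp((-43/5) * t + (4) * B_t).
Since sigma*B_t ~ Normal(0, sigma^2 t), E[exp(sigma*B_t)] = exp(sigma^2 t / 2); so E[X_t] = x_0 * exp((mu - sigma^2/2) t) * exp(sigma^2 t / 2) = x_0 * exp(mu t) = exp(-3*t/5)/2.
Var(X_t) = E[X_t^2] - (E[X_t])^2 = x_0^2 * exp(2 mu t) * (exp(sigma^2 t) - 1) = (exp(16*t) - 1)*exp(-6*t/5)/4.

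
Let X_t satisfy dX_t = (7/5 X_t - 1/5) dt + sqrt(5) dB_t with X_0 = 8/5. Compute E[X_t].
E[X_t] = 51*exp(7*t/5)/35 + 1/7

Taking expectations and using E[dB_t] = 0, the mean m(t) = E[X_t] satisfies the ODE m'(t) = a m(t) + b with m(0) = x_0. With a = 7/5, b = -1/5, x_0 = 8/5, the solution is
  m(t) = x_0 * exp(a t) + (b/a) * (exp(a t) - 1)
       = (8/5) * exp((7/5) t) + ((-1/5)/(7/5)) * (exp((7/5) t) - 1)
       = 51*exp(7*t/5)/35 + 1/7.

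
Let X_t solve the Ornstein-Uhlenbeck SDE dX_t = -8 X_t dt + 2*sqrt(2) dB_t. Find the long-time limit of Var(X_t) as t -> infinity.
lim Var(X_t) = 1/2

The OU SDE dX = -theta X dt + sigma dB admits the integrating factor exp(theta t): d(exp(theta t) X_t) = sigma exp(theta t) dB_t. Integrating from 0 to t gives X_t = x_0 * exp(-theta t) + sigma * int_0^t exp(-theta (t-s)) dB_s for any initial x_0. The Itô integral has variance (by the Itô isometry) sigma^2 * int_0^t exp(-2 theta (t - s)) ds = sigma^2 * (1 - exp(-2 theta t)) / (2 theta), independent of x_0.
With theta = 8, sigma = 2*sqrt(2):
  Var(X_t) = (2*sqrt(2))^2 * (1 - exp(-2*8 t)) / (2 * 8) = 1/2 - exp(-16*t)/2.
As t -> infinity, exp(-2*8 t) -> 0, so the stationary variance is sigma^2 / (2 theta) = 1/2.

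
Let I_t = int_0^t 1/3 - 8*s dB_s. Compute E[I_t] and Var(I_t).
E[I_t] = 0; Var(I_t) = t*(192*t^2 - 24*t + 1)/9

The Itô integral of a deterministic integrand f(s) has mean 0 because each increment f(s) * (B_{s+ds} - B_s) has mean 0. By the Itô isometry:
  Var( int_0^t f(s) dB_s ) = E[ (int_0^t f(s) dB_s)^2 ] = int_0^t f(s)^2 ds.
Here f(s) = 1/3 - 8*s, so f(s)^2 = (24*s - 1)^2/9. Integrate:
  int_0^t ((24*s - 1)^2/9) ds = t*(192*t^2 - 24*t + 1)/9.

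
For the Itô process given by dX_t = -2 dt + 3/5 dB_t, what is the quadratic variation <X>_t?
<X>_t = 9*t/25

For an Itô process dX_t = a(t) dt + b(t) dB_t, the quadratic variation is <X>_t = int_0^t b(s)^2 ds (the drift term does not contribute). Here b(s) = 3/5, so
  b(s)^2 = 9/25.
Integrating from 0 to t:
  <X>_t = int_0^t (9/25) ds = 9*t/25.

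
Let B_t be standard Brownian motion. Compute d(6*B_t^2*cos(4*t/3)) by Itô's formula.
d(6*B_t^2*cos(4*t/3)) = (-8*B_t^2*sin(4*t/3) + 6*cos(4*t/3)) dt + (12*B_t*cos(4*t/3)) dB_t

Itô's formula for f(t, x): d f(t, B_t) = (f_t + (1/2) f_xx) dt + f_x dB_t. Compute partials of f(t, x) = 6*x^2*cos(4*t/3):
  f_t(t,x)  = -8*x^2*sin(4*t/3)
  f_x(t,x)  = 12*x*cos(4*t/3)
  f_xx(t,x) = 12*cos(4*t/3)
Assemble drift = f_t + (1/2) f_xx = -8*x^2*sin(4*t/3) + 6*cos(4*t/3) and diffusion = f_x = 12*x*cos(4*t/3). Substituting x = B_t:
  d(6*B_t^2*cos(4*t/3)) = (-8*B_t^2*sin(4*t/3) + 6*cos(4*t/3)) dt + (12*B_t*cos(4*t/3)) dB_t.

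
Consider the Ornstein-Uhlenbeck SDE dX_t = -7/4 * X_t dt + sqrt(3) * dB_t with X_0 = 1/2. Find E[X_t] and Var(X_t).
E[X_t] = exp(-7*t/4)/2; Var(X_t) = 6/7 - 6*exp(-7*t/2)/7

The OU SDE dX = -theta X dt + sigma dB admits the integrating factor exp(theta t): d(exp(theta t) X_t) = sigma exp(theta t) dB_t. Integrating from 0 to t:
  X_t = x_0 * exp(-theta t) + sigma * int_0^t exp(-theta (t-s)) dB_s.
The Itô integral has mean 0 and (by the Itô isometry) variance sigma^2 * int_0^t exp(-2 theta (t - s)) ds = sigma^2 * (1 - exp(-2 theta t)) / (2 theta).
With theta = 7/4, sigma = sqrt(3), x_0 = 1/2:
  E[X_t] = 1/2 * exp(-7/4 t) = exp(-7*t/4)/2
  Var(X_t) = (sqrt(3))^2 * (1 - exp(-2*7/4 t)) / (2 * 7/4) = 6/7 - 6*exp(-7*t/2)/7.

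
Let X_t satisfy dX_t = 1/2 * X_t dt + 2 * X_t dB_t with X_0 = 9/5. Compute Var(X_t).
Var(X_t) = 81*(exp(4*t) - 1)*exp(t)/25

For GBM dX = mu X dt + sigma X dB with X_0 = x_0, apply Itô to Y = log X: dY = (mu - sigma^2/2) dt + sigma dB, so Y_t = log(x_0) + (mu - sigma^2/2) t + sigma B_t and hence X_t = x_0 * exp((mu - sigma^2/2) t + sigma B_t).
With mu = 1/2, sigma = 2, x_0 = 9/5, this gives:
  X_t = 9/5 * exp((-3/2) * t + (2) * B_t).
Since sigma*B_t ~ Normal(0, sigma^2 t), E[exp(sigma*B_t)] = exp(sigma^2 t / 2); so E[X_t] = x_0 * exp((mu - sigma^2/2) t) * exp(sigma^2 t / 2) = x_0 * exp(mu t) = 9*exp(t/2)/5.
Var(X_t) = E[X_t^2] - (E[X_t])^2 = x_0^2 * exp(2 mu t) * (exp(sigma^2 t) - 1) = 81*(exp(4*t) - 1)*exp(t)/25.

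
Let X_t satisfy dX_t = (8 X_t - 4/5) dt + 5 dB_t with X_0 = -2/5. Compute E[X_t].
E[X_t] = 1/10 - exp(8*t)/2

Taking expectations and using E[dB_t] = 0, the mean m(t) = E[X_t] satisfies the ODE m'(t) = a m(t) + b with m(0) = x_0. With a = 8, b = -4/5, x_0 = -2/5, the solution is
  m(t) = x_0 * exp(a t) + (b/a) * (exp(a t) - 1)
       = (-2/5) * exp(8 t) + ((-4/5)/8) * (exp(8 t) - 1)
       = 1/10 - exp(8*t)/2.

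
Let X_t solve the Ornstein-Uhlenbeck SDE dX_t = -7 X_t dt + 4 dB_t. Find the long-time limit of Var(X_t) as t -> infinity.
lim Var(X_t) = 8/7

The OU SDE dX = -theta X dt + sigma dB admits the integrating factor exp(theta t): d(exp(theta t) X_t) = sigma exp(theta t) dB_t. Integrating from 0 to t gives X_t = x_0 * exp(-theta t) + sigma * int_0^t exp(-theta (t-s)) dB_s for any initial x_0. The Itô integral has variance (by the Itô isometry) sigma^2 * int_0^t exp(-2 theta (t - s)) ds = sigma^2 * (1 - exp(-2 theta t)) / (2 theta), independent of x_0.
With theta = 7, sigma = 4:
  Var(X_t) = (4)^2 * (1 - exp(-2*7 t)) / (2 * 7) = 8/7 - 8*exp(-14*t)/7.
As t -> infinity, exp(-2*7 t) -> 0, so the stationary variance is sigma^2 / (2 theta) = 8/7.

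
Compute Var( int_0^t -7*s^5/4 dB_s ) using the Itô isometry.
Var = 49*t^11/176

The Itô integral of a deterministic integrand f(s) has mean 0 because each increment f(s) * (B_{s+ds} - B_s) has mean 0. By the Itô isometry:
  Var( int_0^t f(s) dB_s ) = E[ (int_0^t f(s) dB_s)^2 ] = int_0^t f(s)^2 ds.
Here f(s) = -7*s^5/4, so f(s)^2 = 49*s^10/16. Integrate:
  int_0^t (49*s^10/16) ds = 49*t^11/176.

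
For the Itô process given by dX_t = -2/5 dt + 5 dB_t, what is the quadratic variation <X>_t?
<X>_t = 25*t

For an Itô process dX_t = a(t) dt + b(t) dB_t, the quadratic variation is <X>_t = int_0^t b(s)^2 ds (the drift term does not contribute). Here b(s) = 5, so
  b(s)^2 = 25.
Integrating from 0 to t:
  <X>_t = int_0^t (25) ds = 25*t.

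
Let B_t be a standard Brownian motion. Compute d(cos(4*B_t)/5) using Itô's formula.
d(cos(4*B_t)/5) = (-8*cos(4*B_t)/5) dt + (-4*sin(4*B_t)/5) dB_t

Itô's formula for f(B_t) gives d f(B_t) = f'(B_t) dB_t + (1/2) f''(B_t) dt. Compute derivatives of f(x) = cos(4*x)/5:
  f'(x)  = -4*sin(4*x)/5
  f''(x) = -16*cos(4*x)/5
Substitute x = B_t and multiply the f'' term by 1/2:
  drift     = (1/2) * (-16*cos(4*x)/5) evaluated at B_t = -8*cos(4*B_t)/5
  diffusion = (-4*sin(4*x)/5) evaluated at B_t = -4*sin(4*B_t)/5
Therefore d(cos(4*B_t)/5) = (-8*cos(4*B_t)/5) dt + (-4*sin(4*B_t)/5) dB_t.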